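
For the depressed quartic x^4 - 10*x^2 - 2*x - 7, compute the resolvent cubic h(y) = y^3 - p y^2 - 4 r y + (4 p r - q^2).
h(y) = y^3 + 10*y^2 + 28*y + 276

Identify coefficients: p = -10, q = -2, r = -7.
Plug into h(y) = y^3 - p y^2 - 4 r y + (4 p r - q^2):
  h(y) = y^3 - (-10) y^2 - 4*(-7) y + (4*(-10)*(-7) - (-2)^2)
       = y^3 + (10) y^2 + (28) y + (276).
Simplifying: h(y) = y^3 + 10*y^2 + 28*y + 276.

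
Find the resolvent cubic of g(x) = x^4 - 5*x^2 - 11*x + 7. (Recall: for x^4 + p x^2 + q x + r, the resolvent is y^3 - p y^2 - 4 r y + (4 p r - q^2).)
h(y) = y^3 + 5*y^2 - 28*y - 261

Identify coefficients: p = -5, q = -11, r = 7.
Plug into h(y) = y^3 - p y^2 - 4 r y + (4 p r - q^2):
  h(y) = y^3 - (-5) y^2 - 4*(7) y + (4*(-5)*(7) - (-11)^2)
       = y^3 + (5) y^2 + (-28) y + (-261).
Simplifying: h(y) = y^3 + 5*y^2 - 28*y - 261.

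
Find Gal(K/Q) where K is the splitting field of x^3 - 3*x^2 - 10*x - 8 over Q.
Gal(K/Q) = S_3 (symmetric group of order 6)

Compute the discriminant of x^3 + (-3)*x^2 + (-10)*x + (-8): Δ = -2012. Since Δ is not a rational square, the Galois group is not contained in A_3; it must be the full S_3 (irreducibility of the cubic rules out anything smaller).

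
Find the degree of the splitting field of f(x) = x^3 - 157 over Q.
[K:Q] = 6

x^3 - 157 has one real root r = 157^(1/3) and two complex roots r*zeta_3, r*zeta_3^2 where zeta_3 = e^(2*pi*i/3). The splitting field is Q(r, zeta_3). [Q(r):Q] = 3 and [Q(zeta_3):Q] = 2 with gcd = 1, so [Q(r, zeta_3):Q] = 3 * 2 = 6.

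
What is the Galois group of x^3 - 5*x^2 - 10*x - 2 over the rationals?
Gal(K/Q) = S_3 (symmetric group of order 6)

Compute the discriminant of x^3 + (-5)*x^2 + (-10)*x + (-2): Δ = 3592. Since Δ is not a rational square, the Galois group is not contained in A_3; it must be the full S_3 (irreducibility of the cubic rules out anything smaller).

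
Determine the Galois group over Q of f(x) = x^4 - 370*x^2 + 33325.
Gal(K/Q) = V_4 (Klein four-group, Z/2Z × Z/2Z)

f factors as (x^2 - 215)(x^2 - 155), so the splitting field is K = Q(sqrt(215), sqrt(155)). The elements 215, 155, 33325 are all non-squares in Q, so sqrt(215) and sqrt(155) generate independent quadratic extensions. Thus [K:Q] = 4 and Gal(K/Q) is generated by the two order-2 automorphisms sqrt(215) ↦ -sqrt(215) and sqrt(155) ↦ -sqrt(155), giving V_4.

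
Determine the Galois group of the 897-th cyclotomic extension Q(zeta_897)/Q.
|Gal(Q(zeta_897)/Q)| = phi(897) = 528; group ≅ (Z/897Z)^* ≅ Z/2Z × Z/12Z × Z/22Z

The n-th cyclotomic polynomial Φ_897(x) is the minimal polynomial of zeta_897 over Q and has degree phi(897) = 528. So Q(zeta_897) is a degree-528 Galois extension with Galois group (Z/897Z)^*. By CRT, (Z/897Z)^* ≅ (Z/3Z)^* × (Z/13Z)^* × (Z/23Z)^*. Each prime-power unit group is (Z/3Z)^* ≅ Z/2Z; (Z/13Z)^* ≅ Z/12Z; (Z/23Z)^* ≅ Z/22Z. Hence Gal(Q(zeta_897)/Q) ≅ Z/2Z × Z/12Z × Z/22Z.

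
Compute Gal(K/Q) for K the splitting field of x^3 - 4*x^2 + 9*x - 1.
Gal(K/Q) = S_3 (symmetric group of order 6)

Compute the discriminant of x^3 + (-4)*x^2 + (9)*x + (-1): Δ = -1255. Since Δ is not a rational square, the Galois group is not contained in A_3; it must be the full S_3 (irreducibility of the cubic rules out anything smaller).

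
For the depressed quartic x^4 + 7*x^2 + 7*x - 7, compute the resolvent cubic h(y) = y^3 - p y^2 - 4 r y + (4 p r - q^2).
h(y) = y^3 - 7*y^2 + 28*y - 245

Identify coefficients: p = 7, q = 7, r = -7.
Plug into h(y) = y^3 - p y^2 - 4 r y + (4 p r - q^2):
  h(y) = y^3 - (7) y^2 - 4*(-7) y + (4*(7)*(-7) - (7)^2)
       = y^3 + (-7) y^2 + (28) y + (-245).
Simplifying: h(y) = y^3 - 7*y^2 + 28*y - 245.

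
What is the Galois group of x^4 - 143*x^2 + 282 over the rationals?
Gal(K/Q) = V_4 (Klein four-group, Z/2Z × Z/2Z)

f factors as (x^2 - 2)(x^2 - 141), so the splitting field is K = Q(sqrt(2), sqrt(141)). The elements 2, 141, 282 are all non-squares in Q, so sqrt(2) and sqrt(141) generate independent quadratic extensions. Thus [K:Q] = 4 and Gal(K/Q) is generated by the two order-2 automorphisms sqrt(2) ↦ -sqrt(2) and sqrt(141) ↦ -sqrt(141), giving V_4.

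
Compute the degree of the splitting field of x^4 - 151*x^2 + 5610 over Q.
[K:Q] = 4

f factors as (x^2 - 66)(x^2 - 85); the splitting field is K = Q(sqrt(66), sqrt(85)). Since 66, 85, and 5610 are all non-squares in Q, the three subfields Q(sqrt(66)), Q(sqrt(85)), Q(sqrt(5610)) are distinct degree-2 extensions, so [K:Q] = 4 (Klein four Galois group).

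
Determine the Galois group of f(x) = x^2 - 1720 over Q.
Gal(K/Q) = Z/2Z (cyclic of order 2)

x^2 - 1720 is irreducible over Q since 1720 is not a rational square. The splitting field Q(sqrt(1720)) has degree 2 over Q, and its unique nontrivial automorphism is sqrt(1720) ↦ -sqrt(1720). Hence Gal(Q(sqrt(1720))/Q) = Z/2Z.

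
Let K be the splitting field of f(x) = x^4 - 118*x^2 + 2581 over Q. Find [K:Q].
[K:Q] = 4

f factors as (x^2 - 89)(x^2 - 29); the splitting field is K = Q(sqrt(89), sqrt(29)). Since 89, 29, and 2581 are all non-squares in Q, the three subfields Q(sqrt(89)), Q(sqrt(29)), Q(sqrt(2581)) are distinct degree-2 extensions, so [K:Q] = 4 (Klein four Galois group).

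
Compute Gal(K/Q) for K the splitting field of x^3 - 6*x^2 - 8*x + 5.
Gal(K/Q) = S_3 (symmetric group of order 6)

Compute the discriminant of x^3 + (-6)*x^2 + (-8)*x + (5): Δ = 12317. Since Δ is not a rational square, the Galois group is not contained in A_3; it must be the full S_3 (irreducibility of the cubic rules out anything smaller).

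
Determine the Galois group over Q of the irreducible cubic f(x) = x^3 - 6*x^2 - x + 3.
Gal(K/Q) = S_3 (symmetric group of order 6)

Compute the discriminant of x^3 + (-6)*x^2 + (-1)*x + (3): Δ = 2713. Since Δ is not a rational square, the Galois group is not contained in A_3; it must be the full S_3 (irreducibility of the cubic rules out anything smaller).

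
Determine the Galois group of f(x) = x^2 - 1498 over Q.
Gal(K/Q) = Z/2Z (cyclic of order 2)

x^2 - 1498 is irreducible over Q since 1498 is not a rational square. The splitting field Q(sqrt(1498)) has degree 2 over Q, and its unique nontrivial automorphism is sqrt(1498) ↦ -sqrt(1498). Hence Gal(Q(sqrt(1498))/Q) = Z/2Z.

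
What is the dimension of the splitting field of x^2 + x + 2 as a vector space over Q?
[K:Q] = 2

The discriminant of x^2 + (1)*x + (2) is b^2 - 4c = 1 - (8) = -7. Since -7 is not a perfect square in Q, the polynomial is irreducible over Q. Its two roots generate a degree-2 extension, so [K:Q] = 2.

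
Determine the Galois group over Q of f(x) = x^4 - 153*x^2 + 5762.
Gal(K/Q) = V_4 (Klein four-group, Z/2Z × Z/2Z)

f factors as (x^2 - 86)(x^2 - 67), so the splitting field is K = Q(sqrt(86), sqrt(67)). The elements 86, 67, 5762 are all non-squares in Q, so sqrt(86) and sqrt(67) generate independent quadratic extensions. Thus [K:Q] = 4 and Gal(K/Q) is generated by the two order-2 automorphisms sqrt(86) ↦ -sqrt(86) and sqrt(67) ↦ -sqrt(67), giving V_4.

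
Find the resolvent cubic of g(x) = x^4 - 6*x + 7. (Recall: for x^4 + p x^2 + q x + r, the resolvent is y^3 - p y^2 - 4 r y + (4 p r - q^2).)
h(y) = y^3 - 28*y - 36

Identify coefficients: p = 0, q = -6, r = 7.
Plug into h(y) = y^3 - p y^2 - 4 r y + (4 p r - q^2):
  h(y) = y^3 - (0) y^2 - 4*(7) y + (4*(0)*(7) - (-6)^2)
       = y^3 + (0) y^2 + (-28) y + (-36).
Simplifying: h(y) = y^3 - 28*y - 36.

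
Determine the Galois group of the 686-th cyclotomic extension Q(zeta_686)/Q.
|Gal(Q(zeta_686)/Q)| = phi(686) = 294; group ≅ (Z/686Z)^* ≅ Z/294Z

The n-th cyclotomic polynomial Φ_686(x) is the minimal polynomial of zeta_686 over Q and has degree phi(686) = 294. So Q(zeta_686) is a degree-294 Galois extension with Galois group (Z/686Z)^*. By CRT, (Z/686Z)^* ≅ (Z/2Z)^* × (Z/343Z)^*. Each prime-power unit group is (Z/2Z)^* ≅ trivial group (order 1); (Z/343Z)^* ≅ Z/294Z. Hence Gal(Q(zeta_686)/Q) ≅ Z/294Z.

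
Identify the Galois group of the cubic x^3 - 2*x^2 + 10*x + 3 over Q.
Gal(K/Q) = S_3 (symmetric group of order 6)

Compute the discriminant of x^3 + (-2)*x^2 + (10)*x + (3): Δ = -4827. Since Δ is not a rational square, the Galois group is not contained in A_3; it must be the full S_3 (irreducibility of the cubic rules out anything smaller).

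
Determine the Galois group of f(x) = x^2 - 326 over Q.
Gal(K/Q) = Z/2Z (cyclic of order 2)

x^2 - 326 is irreducible over Q since 326 is not a rational square. The splitting field Q(sqrt(326)) has degree 2 over Q, and its unique nontrivial automorphism is sqrt(326) ↦ -sqrt(326). Hence Gal(Q(sqrt(326))/Q) = Z/2Z.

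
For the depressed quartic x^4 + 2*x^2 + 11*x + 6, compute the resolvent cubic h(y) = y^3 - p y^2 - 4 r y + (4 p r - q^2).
h(y) = y^3 - 2*y^2 - 24*y - 73

Identify coefficients: p = 2, q = 11, r = 6.
Plug into h(y) = y^3 - p y^2 - 4 r y + (4 p r - q^2):
  h(y) = y^3 - (2) y^2 - 4*(6) y + (4*(2)*(6) - (11)^2)
       = y^3 + (-2) y^2 + (-24) y + (-73).
Simplifying: h(y) = y^3 - 2*y^2 - 24*y - 73.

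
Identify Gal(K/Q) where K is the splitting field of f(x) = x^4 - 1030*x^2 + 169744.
Gal(K/Q) = Z/2Z (cyclic of order 2)

f factors as (x^2 - 824)(x^2 - 206), so the splitting field is K = Q(sqrt(824), sqrt(206)). The squarefree part of 824 is 206 and the squarefree part of 206 is also 206, so sqrt(824) and sqrt(206) are both rational multiples of sqrt(206). Hence Q(sqrt(824)) = Q(sqrt(206)) = Q(sqrt(206)), and the splitting field collapses to a single degree-2 extension with Galois group Z/2Z.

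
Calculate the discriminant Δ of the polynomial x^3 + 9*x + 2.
Δ = -3024

For a depressed cubic x^3 + p x + q the discriminant is Δ = -4 p^3 - 27 q^2 = -4*(9)^3 - 27*(2)^2 = -2916 - 108 = -3024.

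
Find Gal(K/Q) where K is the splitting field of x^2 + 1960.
Gal(K/Q) = Z/2Z (cyclic of order 2)

x^2 + 1960 is irreducible over Q since -1960 is not a rational square. The splitting field Q(sqrt(-1960)) has degree 2 over Q, and its unique nontrivial automorphism is sqrt(-1960) ↦ -sqrt(-1960). Hence Gal(Q(sqrt(-1960))/Q) = Z/2Z.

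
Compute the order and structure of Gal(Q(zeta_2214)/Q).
|Gal(Q(zeta_2214)/Q)| = phi(2214) = 720; group ≅ (Z/2214Z)^* ≅ Z/18Z × Z/40Z

The n-th cyclotomic polynomial Φ_2214(x) is the minimal polynomial of zeta_2214 over Q and has degree phi(2214) = 720. So Q(zeta_2214) is a degree-720 Galois extension with Galois group (Z/2214Z)^*. By CRT, (Z/2214Z)^* ≅ (Z/2Z)^* × (Z/27Z)^* × (Z/41Z)^*. Each prime-power unit group is (Z/2Z)^* ≅ trivial group (order 1); (Z/27Z)^* ≅ Z/18Z; (Z/41Z)^* ≅ Z/40Z. Hence Gal(Q(zeta_2214)/Q) ≅ Z/18Z × Z/40Z.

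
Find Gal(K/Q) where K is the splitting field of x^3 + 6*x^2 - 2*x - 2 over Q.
Gal(K/Q) = S_3 (symmetric group of order 6)

Compute the discriminant of x^3 + (6)*x^2 + (-2)*x + (-2): Δ = 2228. Since Δ is not a rational square, the Galois group is not contained in A_3; it must be the full S_3 (irreducibility of the cubic rules out anything smaller).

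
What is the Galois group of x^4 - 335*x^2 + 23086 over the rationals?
Gal(K/Q) = V_4 (Klein four-group, Z/2Z × Z/2Z)

f factors as (x^2 - 238)(x^2 - 97), so the splitting field is K = Q(sqrt(238), sqrt(97)). The elements 238, 97, 23086 are all non-squares in Q, so sqrt(238) and sqrt(97) generate independent quadratic extensions. Thus [K:Q] = 4 and Gal(K/Q) is generated by the two order-2 automorphisms sqrt(238) ↦ -sqrt(238) and sqrt(97) ↦ -sqrt(97), giving V_4.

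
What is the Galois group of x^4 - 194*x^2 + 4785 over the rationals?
Gal(K/Q) = V_4 (Klein four-group, Z/2Z × Z/2Z)

f factors as (x^2 - 29)(x^2 - 165), so the splitting field is K = Q(sqrt(29), sqrt(165)). The elements 29, 165, 4785 are all non-squares in Q, so sqrt(29) and sqrt(165) generate independent quadratic extensions. Thus [K:Q] = 4 and Gal(K/Q) is generated by the two order-2 automorphisms sqrt(29) ↦ -sqrt(29) and sqrt(165) ↦ -sqrt(165), giving V_4.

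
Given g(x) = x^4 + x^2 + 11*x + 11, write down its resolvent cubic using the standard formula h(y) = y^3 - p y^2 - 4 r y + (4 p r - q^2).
h(y) = y^3 - y^2 - 44*y - 77

Identify coefficients: p = 1, q = 11, r = 11.
Plug into h(y) = y^3 - p y^2 - 4 r y + (4 p r - q^2):
  h(y) = y^3 - (1) y^2 - 4*(11) y + (4*(1)*(11) - (11)^2)
       = y^3 + (-1) y^2 + (-44) y + (-77).
Simplifying: h(y) = y^3 - y^2 - 44*y - 77.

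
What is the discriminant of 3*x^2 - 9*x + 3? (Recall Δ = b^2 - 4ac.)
Δ = 45

For a quadratic a x^2 + b x + c the discriminant is Δ = b^2 - 4ac = (-9)^2 - 4*(3)*(3) = 81 - (36) = 45.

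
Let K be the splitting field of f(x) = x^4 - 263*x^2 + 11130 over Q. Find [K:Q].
[K:Q] = 4

f factors as (x^2 - 53)(x^2 - 210); the splitting field is K = Q(sqrt(53), sqrt(210)). Since 53, 210, and 11130 are all non-squares in Q, the three subfields Q(sqrt(53)), Q(sqrt(210)), Q(sqrt(11130)) are distinct degree-2 extensions, so [K:Q] = 4 (Klein four Galois group).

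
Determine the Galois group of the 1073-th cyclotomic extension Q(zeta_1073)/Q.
|Gal(Q(zeta_1073)/Q)| = phi(1073) = 1008; group ≅ (Z/1073Z)^* ≅ Z/28Z × Z/36Z

The n-th cyclotomic polynomial Φ_1073(x) is the minimal polynomial of zeta_1073 over Q and has degree phi(1073) = 1008. So Q(zeta_1073) is a degree-1008 Galois extension with Galois group (Z/1073Z)^*. By CRT, (Z/1073Z)^* ≅ (Z/29Z)^* × (Z/37Z)^*. Each prime-power unit group is (Z/29Z)^* ≅ Z/28Z; (Z/37Z)^* ≅ Z/36Z. Hence Gal(Q(zeta_1073)/Q) ≅ Z/28Z × Z/36Z.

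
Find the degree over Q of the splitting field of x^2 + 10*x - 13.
[K:Q] = 2

The discriminant of x^2 + (10)*x + (-13) is b^2 - 4c = 100 - (-52) = 152. Since 152 is not a perfect square in Q, the polynomial is irreducible over Q. Its two roots generate a degree-2 extension, so [K:Q] = 2.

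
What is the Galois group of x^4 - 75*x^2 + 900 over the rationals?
Gal(K/Q) = Z/2Z (cyclic of order 2)

f factors as (x^2 - 60)(x^2 - 15), so the splitting field is K = Q(sqrt(60), sqrt(15)). The squarefree part of 60 is 15 and the squarefree part of 15 is also 15, so sqrt(60) and sqrt(15) are both rational multiples of sqrt(15). Hence Q(sqrt(60)) = Q(sqrt(15)) = Q(sqrt(15)), and the splitting field collapses to a single degree-2 extension with Galois group Z/2Z.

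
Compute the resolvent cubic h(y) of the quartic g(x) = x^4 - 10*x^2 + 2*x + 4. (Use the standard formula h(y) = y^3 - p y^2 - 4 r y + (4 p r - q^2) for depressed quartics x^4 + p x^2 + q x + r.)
h(y) = y^3 + 10*y^2 - 16*y - 164

Identify coefficients: p = -10, q = 2, r = 4.
Plug into h(y) = y^3 - p y^2 - 4 r y + (4 p r - q^2):
  h(y) = y^3 - (-10) y^2 - 4*(4) y + (4*(-10)*(4) - (2)^2)
       = y^3 + (10) y^2 + (-16) y + (-164).
Simplifying: h(y) = y^3 + 10*y^2 - 16*y - 164.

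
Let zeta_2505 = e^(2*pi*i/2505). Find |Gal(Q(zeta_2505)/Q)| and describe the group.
|Gal(Q(zeta_2505)/Q)| = phi(2505) = 1328; group ≅ (Z/2505Z)^* ≅ Z/2Z × Z/4Z × Z/166Z

The n-th cyclotomic polynomial Φ_2505(x) is the minimal polynomial of zeta_2505 over Q and has degree phi(2505) = 1328. So Q(zeta_2505) is a degree-1328 Galois extension with Galois group (Z/2505Z)^*. By CRT, (Z/2505Z)^* ≅ (Z/3Z)^* × (Z/5Z)^* × (Z/167Z)^*. Each prime-power unit group is (Z/3Z)^* ≅ Z/2Z; (Z/5Z)^* ≅ Z/4Z; (Z/167Z)^* ≅ Z/166Z. Hence Gal(Q(zeta_2505)/Q) ≅ Z/2Z × Z/4Z × Z/166Z.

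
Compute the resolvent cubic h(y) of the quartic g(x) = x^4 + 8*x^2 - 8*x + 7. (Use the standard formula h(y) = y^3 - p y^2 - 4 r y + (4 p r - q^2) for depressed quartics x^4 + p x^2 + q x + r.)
h(y) = y^3 - 8*y^2 - 28*y + 160

Identify coefficients: p = 8, q = -8, r = 7.
Plug into h(y) = y^3 - p y^2 - 4 r y + (4 p r - q^2):
  h(y) = y^3 - (8) y^2 - 4*(7) y + (4*(8)*(7) - (-8)^2)
       = y^3 + (-8) y^2 + (-28) y + (160).
Simplifying: h(y) = y^3 - 8*y^2 - 28*y + 160.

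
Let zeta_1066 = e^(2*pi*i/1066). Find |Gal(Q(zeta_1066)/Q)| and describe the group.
|Gal(Q(zeta_1066)/Q)| = phi(1066) = 480; group ≅ (Z/1066Z)^* ≅ Z/12Z × Z/40Z

The n-th cyclotomic polynomial Φ_1066(x) is the minimal polynomial of zeta_1066 over Q and has degree phi(1066) = 480. So Q(zeta_1066) is a degree-480 Galois extension with Galois group (Z/1066Z)^*. By CRT, (Z/1066Z)^* ≅ (Z/2Z)^* × (Z/13Z)^* × (Z/41Z)^*. Each prime-power unit group is (Z/2Z)^* ≅ trivial group (order 1); (Z/13Z)^* ≅ Z/12Z; (Z/41Z)^* ≅ Z/40Z. Hence Gal(Q(zeta_1066)/Q) ≅ Z/12Z × Z/40Z.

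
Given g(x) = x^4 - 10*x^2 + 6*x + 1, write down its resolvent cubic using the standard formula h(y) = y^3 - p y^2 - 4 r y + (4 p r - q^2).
h(y) = y^3 + 10*y^2 - 4*y - 76

Identify coefficients: p = -10, q = 6, r = 1.
Plug into h(y) = y^3 - p y^2 - 4 r y + (4 p r - q^2):
  h(y) = y^3 - (-10) y^2 - 4*(1) y + (4*(-10)*(1) - (6)^2)
       = y^3 + (10) y^2 + (-4) y + (-76).
Simplifying: h(y) = y^3 + 10*y^2 - 4*y - 76.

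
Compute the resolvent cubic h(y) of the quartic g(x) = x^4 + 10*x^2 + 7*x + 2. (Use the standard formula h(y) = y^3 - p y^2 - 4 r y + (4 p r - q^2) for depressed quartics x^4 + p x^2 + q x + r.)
h(y) = y^3 - 10*y^2 - 8*y + 31

Identify coefficients: p = 10, q = 7, r = 2.
Plug into h(y) = y^3 - p y^2 - 4 r y + (4 p r - q^2):
  h(y) = y^3 - (10) y^2 - 4*(2) y + (4*(10)*(2) - (7)^2)
       = y^3 + (-10) y^2 + (-8) y + (31).
Simplifying: h(y) = y^3 - 10*y^2 - 8*y + 31.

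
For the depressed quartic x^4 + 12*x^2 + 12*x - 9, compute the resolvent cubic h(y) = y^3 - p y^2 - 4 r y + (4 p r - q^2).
h(y) = y^3 - 12*y^2 + 36*y - 576

Identify coefficients: p = 12, q = 12, r = -9.
Plug into h(y) = y^3 - p y^2 - 4 r y + (4 p r - q^2):
  h(y) = y^3 - (12) y^2 - 4*(-9) y + (4*(12)*(-9) - (12)^2)
       = y^3 + (-12) y^2 + (36) y + (-576).
Simplifying: h(y) = y^3 - 12*y^2 + 36*y - 576.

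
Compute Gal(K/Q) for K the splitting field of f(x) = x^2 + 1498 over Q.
Gal(K/Q) = Z/2Z (cyclic of order 2)

x^2 + 1498 is irreducible over Q since -1498 is not a rational square. The splitting field Q(sqrt(-1498)) has degree 2 over Q, and its unique nontrivial automorphism is sqrt(-1498) ↦ -sqrt(-1498). Hence Gal(Q(sqrt(-1498))/Q) = Z/2Z.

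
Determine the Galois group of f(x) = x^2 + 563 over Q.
Gal(K/Q) = Z/2Z (cyclic of order 2)

x^2 + 563 is irreducible over Q since -563 is not a rational square. The splitting field Q(sqrt(-563)) has degree 2 over Q, and its unique nontrivial automorphism is sqrt(-563) ↦ -sqrt(-563). Hence Gal(Q(sqrt(-563))/Q) = Z/2Z.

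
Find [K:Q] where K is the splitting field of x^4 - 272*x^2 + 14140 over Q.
[K:Q] = 4

f factors as (x^2 - 202)(x^2 - 70); the splitting field is K = Q(sqrt(202), sqrt(70)). Since 202, 70, and 14140 are all non-squares in Q, the three subfields Q(sqrt(202)), Q(sqrt(70)), Q(sqrt(14140)) are distinct degree-2 extensions, so [K:Q] = 4 (Klein four Galois group).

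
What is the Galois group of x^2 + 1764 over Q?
Gal(K/Q) = Z/2Z (cyclic of order 2)

x^2 + 1764 is irreducible over Q since -1764 is not a rational square. The splitting field Q(sqrt(-1764)) has degree 2 over Q, and its unique nontrivial automorphism is sqrt(-1764) ↦ -sqrt(-1764). Hence Gal(Q(sqrt(-1764))/Q) = Z/2Z.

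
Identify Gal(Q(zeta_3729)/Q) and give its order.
|Gal(Q(zeta_3729)/Q)| = phi(3729) = 2240; group ≅ (Z/3729Z)^* ≅ Z/2Z × Z/10Z × Z/112Z

The n-th cyclotomic polynomial Φ_3729(x) is the minimal polynomial of zeta_3729 over Q and has degree phi(3729) = 2240. So Q(zeta_3729) is a degree-2240 Galois extension with Galois group (Z/3729Z)^*. By CRT, (Z/3729Z)^* ≅ (Z/3Z)^* × (Z/11Z)^* × (Z/113Z)^*. Each prime-power unit group is (Z/3Z)^* ≅ Z/2Z; (Z/11Z)^* ≅ Z/10Z; (Z/113Z)^* ≅ Z/112Z. Hence Gal(Q(zeta_3729)/Q) ≅ Z/2Z × Z/10Z × Z/112Z.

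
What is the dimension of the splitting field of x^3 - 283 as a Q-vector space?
[K:Q] = 6

x^3 - 283 has one real root r = 283^(1/3) and two complex roots r*zeta_3, r*zeta_3^2 where zeta_3 = e^(2*pi*i/3). The splitting field is Q(r, zeta_3). [Q(r):Q] = 3 and [Q(zeta_3):Q] = 2 with gcd = 1, so [Q(r, zeta_3):Q] = 3 * 2 = 6.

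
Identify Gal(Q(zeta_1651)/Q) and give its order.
|Gal(Q(zeta_1651)/Q)| = phi(1651) = 1512; group ≅ (Z/1651Z)^* ≅ Z/12Z × Z/126Z

The n-th cyclotomic polynomial Φ_1651(x) is the minimal polynomial of zeta_1651 over Q and has degree phi(1651) = 1512. So Q(zeta_1651) is a degree-1512 Galois extension with Galois group (Z/1651Z)^*. By CRT, (Z/1651Z)^* ≅ (Z/13Z)^* × (Z/127Z)^*. Each prime-power unit group is (Z/13Z)^* ≅ Z/12Z; (Z/127Z)^* ≅ Z/126Z. Hence Gal(Q(zeta_1651)/Q) ≅ Z/12Z × Z/126Z.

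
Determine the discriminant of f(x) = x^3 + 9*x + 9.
Δ = -5103

For a depressed cubic x^3 + p x + q the discriminant is Δ = -4 p^3 - 27 q^2 = -4*(9)^3 - 27*(9)^2 = -2916 - 2187 = -5103.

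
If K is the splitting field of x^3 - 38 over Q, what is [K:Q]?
[K:Q] = 6

x^3 - 38 has one real root r = 38^(1/3) and two complex roots r*zeta_3, r*zeta_3^2 where zeta_3 = e^(2*pi*i/3). The splitting field is Q(r, zeta_3). [Q(r):Q] = 3 and [Q(zeta_3):Q] = 2 with gcd = 1, so [Q(r, zeta_3):Q] = 3 * 2 = 6.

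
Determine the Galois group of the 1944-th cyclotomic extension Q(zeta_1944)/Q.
|Gal(Q(zeta_1944)/Q)| = phi(1944) = 648; group ≅ (Z/1944Z)^* ≅ Z/2Z × Z/2Z × Z/162Z

The n-th cyclotomic polynomial Φ_1944(x) is the minimal polynomial of zeta_1944 over Q and has degree phi(1944) = 648. So Q(zeta_1944) is a degree-648 Galois extension with Galois group (Z/1944Z)^*. By CRT, (Z/1944Z)^* ≅ (Z/8Z)^* × (Z/243Z)^*. Each prime-power unit group is (Z/8Z)^* ≅ Z/2Z × Z/2Z; (Z/243Z)^* ≅ Z/162Z. Hence Gal(Q(zeta_1944)/Q) ≅ Z/2Z × Z/2Z × Z/162Z.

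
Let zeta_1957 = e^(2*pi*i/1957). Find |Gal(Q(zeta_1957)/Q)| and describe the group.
|Gal(Q(zeta_1957)/Q)| = phi(1957) = 1836; group ≅ (Z/1957Z)^* ≅ Z/18Z × Z/102Z

The n-th cyclotomic polynomial Φ_1957(x) is the minimal polynomial of zeta_1957 over Q and has degree phi(1957) = 1836. So Q(zeta_1957) is a degree-1836 Galois extension with Galois group (Z/1957Z)^*. By CRT, (Z/1957Z)^* ≅ (Z/19Z)^* × (Z/103Z)^*. Each prime-power unit group is (Z/19Z)^* ≅ Z/18Z; (Z/103Z)^* ≅ Z/102Z. Hence Gal(Q(zeta_1957)/Q) ≅ Z/18Z × Z/102Z.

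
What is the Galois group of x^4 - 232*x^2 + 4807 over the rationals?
Gal(K/Q) = V_4 (Klein four-group, Z/2Z × Z/2Z)

f factors as (x^2 - 209)(x^2 - 23), so the splitting field is K = Q(sqrt(209), sqrt(23)). The elements 209, 23, 4807 are all non-squares in Q, so sqrt(209) and sqrt(23) generate independent quadratic extensions. Thus [K:Q] = 4 and Gal(K/Q) is generated by the two order-2 automorphisms sqrt(209) ↦ -sqrt(209) and sqrt(23) ↦ -sqrt(23), giving V_4.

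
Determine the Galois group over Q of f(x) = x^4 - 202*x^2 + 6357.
Gal(K/Q) = V_4 (Klein four-group, Z/2Z × Z/2Z)

f factors as (x^2 - 163)(x^2 - 39), so the splitting field is K = Q(sqrt(163), sqrt(39)). The elements 163, 39, 6357 are all non-squares in Q, so sqrt(163) and sqrt(39) generate independent quadratic extensions. Thus [K:Q] = 4 and Gal(K/Q) is generated by the two order-2 automorphisms sqrt(163) ↦ -sqrt(163) and sqrt(39) ↦ -sqrt(39), giving V_4.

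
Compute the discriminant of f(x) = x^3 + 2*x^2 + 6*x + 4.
Δ = -416

For x^3 + a x^2 + b x + c the discriminant is Δ = 18 a b c - 4 a^3 c + a^2 b^2 - 4 b^3 - 27 c^2.
Plug a = 2, b = 6, c = 4:
  18*(2)*(6)*(4) - 4*(2)^3*(4) + (2)^2*(6)^2 - 4*(6)^3 - 27*(4)^2
  = 864 + (-128) + 144 + (-864) + (-432)
  = -416.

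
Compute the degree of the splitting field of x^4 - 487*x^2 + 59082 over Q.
[K:Q] = 4

f factors as (x^2 - 229)(x^2 - 258); the splitting field is K = Q(sqrt(229), sqrt(258)). Since 229, 258, and 59082 are all non-squares in Q, the three subfields Q(sqrt(229)), Q(sqrt(258)), Q(sqrt(59082)) are distinct degree-2 extensions, so [K:Q] = 4 (Klein four Galois group).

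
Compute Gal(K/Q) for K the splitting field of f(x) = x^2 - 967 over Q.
Gal(K/Q) = Z/2Z (cyclic of order 2)

x^2 - 967 is irreducible over Q since 967 is not a rational square. The splitting field Q(sqrt(967)) has degree 2 over Q, and its unique nontrivial automorphism is sqrt(967) ↦ -sqrt(967). Hence Gal(Q(sqrt(967))/Q) = Z/2Z.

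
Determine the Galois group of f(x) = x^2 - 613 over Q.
Gal(K/Q) = Z/2Z (cyclic of order 2)

x^2 - 613 is irreducible over Q since 613 is not a rational square. The splitting field Q(sqrt(613)) has degree 2 over Q, and its unique nontrivial automorphism is sqrt(613) ↦ -sqrt(613). Hence Gal(Q(sqrt(613))/Q) = Z/2Z.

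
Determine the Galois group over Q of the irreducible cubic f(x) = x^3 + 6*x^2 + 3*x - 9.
Gal(K/Q) = S_3 (symmetric group of order 6)

Compute the discriminant of x^3 + (6)*x^2 + (3)*x + (-9): Δ = 2889. Since Δ is not a rational square, the Galois group is not contained in A_3; it must be the full S_3 (irreducibility of the cubic rules out anything smaller).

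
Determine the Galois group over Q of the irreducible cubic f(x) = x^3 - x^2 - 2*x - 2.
Gal(K/Q) = S_3 (symmetric group of order 6)

Compute the discriminant of x^3 + (-1)*x^2 + (-2)*x + (-2): Δ = -152. Since Δ is not a rational square, the Galois group is not contained in A_3; it must be the full S_3 (irreducibility of the cubic rules out anything smaller).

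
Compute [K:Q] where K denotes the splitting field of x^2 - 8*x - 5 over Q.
[K:Q] = 2

The discriminant of x^2 + (-8)*x + (-5) is b^2 - 4c = 64 - (-20) = 84. Since 84 is not a perfect square in Q, the polynomial is irreducible over Q. Its two roots generate a degree-2 extension, so [K:Q] = 2.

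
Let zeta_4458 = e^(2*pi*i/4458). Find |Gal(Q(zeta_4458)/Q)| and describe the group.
|Gal(Q(zeta_4458)/Q)| = phi(4458) = 1484; group ≅ (Z/4458Z)^* ≅ Z/2Z × Z/742Z

The n-th cyclotomic polynomial Φ_4458(x) is the minimal polynomial of zeta_4458 over Q and has degree phi(4458) = 1484. So Q(zeta_4458) is a degree-1484 Galois extension with Galois group (Z/4458Z)^*. By CRT, (Z/4458Z)^* ≅ (Z/2Z)^* × (Z/3Z)^* × (Z/743Z)^*. Each prime-power unit group is (Z/2Z)^* ≅ trivial group (order 1); (Z/3Z)^* ≅ Z/2Z; (Z/743Z)^* ≅ Z/742Z. Hence Gal(Q(zeta_4458)/Q) ≅ Z/2Z × Z/742Z.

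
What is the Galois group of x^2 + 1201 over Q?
Gal(K/Q) = Z/2Z (cyclic of order 2)

x^2 + 1201 is irreducible over Q since -1201 is not a rational square. The splitting field Q(sqrt(-1201)) has degree 2 over Q, and its unique nontrivial automorphism is sqrt(-1201) ↦ -sqrt(-1201). Hence Gal(Q(sqrt(-1201))/Q) = Z/2Z.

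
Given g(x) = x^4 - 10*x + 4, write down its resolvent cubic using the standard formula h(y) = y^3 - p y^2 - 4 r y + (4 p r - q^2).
h(y) = y^3 - 16*y - 100

Identify coefficients: p = 0, q = -10, r = 4.
Plug into h(y) = y^3 - p y^2 - 4 r y + (4 p r - q^2):
  h(y) = y^3 - (0) y^2 - 4*(4) y + (4*(0)*(4) - (-10)^2)
       = y^3 + (0) y^2 + (-16) y + (-100).
Simplifying: h(y) = y^3 - 16*y - 100.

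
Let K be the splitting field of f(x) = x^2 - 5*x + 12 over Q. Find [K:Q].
[K:Q] = 2

The discriminant of x^2 + (-5)*x + (12) is b^2 - 4c = 25 - (48) = -23. Since -23 is not a perfect square in Q, the polynomial is irreducible over Q. Its two roots generate a degree-2 extension, so [K:Q] = 2.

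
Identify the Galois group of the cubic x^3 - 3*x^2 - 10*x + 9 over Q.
Gal(K/Q) = S_3 (symmetric group of order 6)

Compute the discriminant of x^3 + (-3)*x^2 + (-10)*x + (9): Δ = 8545. Since Δ is not a rational square, the Galois group is not contained in A_3; it must be the full S_3 (irreducibility of the cubic rules out anything smaller).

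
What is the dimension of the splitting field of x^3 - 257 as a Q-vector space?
[K:Q] = 6

x^3 - 257 has one real root r = 257^(1/3) and two complex roots r*zeta_3, r*zeta_3^2 where zeta_3 = e^(2*pi*i/3). The splitting field is Q(r, zeta_3). [Q(r):Q] = 3 and [Q(zeta_3):Q] = 2 with gcd = 1, so [Q(r, zeta_3):Q] = 3 * 2 = 6.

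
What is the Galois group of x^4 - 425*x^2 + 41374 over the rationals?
Gal(K/Q) = V_4 (Klein four-group, Z/2Z × Z/2Z)

f factors as (x^2 - 151)(x^2 - 274), so the splitting field is K = Q(sqrt(151), sqrt(274)). The elements 151, 274, 41374 are all non-squares in Q, so sqrt(151) and sqrt(274) generate independent quadratic extensions. Thus [K:Q] = 4 and Gal(K/Q) is generated by the two order-2 automorphisms sqrt(151) ↦ -sqrt(151) and sqrt(274) ↦ -sqrt(274), giving V_4.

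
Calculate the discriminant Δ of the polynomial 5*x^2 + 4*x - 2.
Δ = 56

For a quadratic a x^2 + b x + c the discriminant is Δ = b^2 - 4ac = (4)^2 - 4*(5)*(-2) = 16 - (-40) = 56.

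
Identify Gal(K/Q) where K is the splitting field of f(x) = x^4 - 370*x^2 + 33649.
Gal(K/Q) = V_4 (Klein four-group, Z/2Z × Z/2Z)

f factors as (x^2 - 209)(x^2 - 161), so the splitting field is K = Q(sqrt(209), sqrt(161)). The elements 209, 161, 33649 are all non-squares in Q, so sqrt(209) and sqrt(161) generate independent quadratic extensions. Thus [K:Q] = 4 and Gal(K/Q) is generated by the two order-2 automorphisms sqrt(209) ↦ -sqrt(209) and sqrt(161) ↦ -sqrt(161), giving V_4.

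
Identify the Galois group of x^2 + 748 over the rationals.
Gal(K/Q) = Z/2Z (cyclic of order 2)

x^2 + 748 is irreducible over Q since -748 is not a rational square. The splitting field Q(sqrt(-748)) has degree 2 over Q, and its unique nontrivial automorphism is sqrt(-748) ↦ -sqrt(-748). Hence Gal(Q(sqrt(-748))/Q) = Z/2Z.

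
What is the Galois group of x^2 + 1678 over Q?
Gal(K/Q) = Z/2Z (cyclic of order 2)

x^2 + 1678 is irreducible over Q since -1678 is not a rational square. The splitting field Q(sqrt(-1678)) has degree 2 over Q, and its unique nontrivial automorphism is sqrt(-1678) ↦ -sqrt(-1678). Hence Gal(Q(sqrt(-1678))/Q) = Z/2Z.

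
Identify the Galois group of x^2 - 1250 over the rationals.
Gal(K/Q) = Z/2Z (cyclic of order 2)

x^2 - 1250 is irreducible over Q since 1250 is not a rational square. The splitting field Q(sqrt(1250)) has degree 2 over Q, and its unique nontrivial automorphism is sqrt(1250) ↦ -sqrt(1250). Hence Gal(Q(sqrt(1250))/Q) = Z/2Z.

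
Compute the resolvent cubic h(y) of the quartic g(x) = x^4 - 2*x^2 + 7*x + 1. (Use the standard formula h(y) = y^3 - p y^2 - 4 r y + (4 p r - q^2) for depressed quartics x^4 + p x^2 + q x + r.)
h(y) = y^3 + 2*y^2 - 4*y - 57

Identify coefficients: p = -2, q = 7, r = 1.
Plug into h(y) = y^3 - p y^2 - 4 r y + (4 p r - q^2):
  h(y) = y^3 - (-2) y^2 - 4*(1) y + (4*(-2)*(1) - (7)^2)
       = y^3 + (2) y^2 + (-4) y + (-57).
Simplifying: h(y) = y^3 + 2*y^2 - 4*y - 57.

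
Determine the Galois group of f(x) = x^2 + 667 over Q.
Gal(K/Q) = Z/2Z (cyclic of order 2)

x^2 + 667 is irreducible over Q since -667 is not a rational square. The splitting field Q(sqrt(-667)) has degree 2 over Q, and its unique nontrivial automorphism is sqrt(-667) ↦ -sqrt(-667). Hence Gal(Q(sqrt(-667))/Q) = Z/2Z.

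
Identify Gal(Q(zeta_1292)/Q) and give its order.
|Gal(Q(zeta_1292)/Q)| = phi(1292) = 576; group ≅ (Z/1292Z)^* ≅ Z/2Z × Z/16Z × Z/18Z

The n-th cyclotomic polynomial Φ_1292(x) is the minimal polynomial of zeta_1292 over Q and has degree phi(1292) = 576. So Q(zeta_1292) is a degree-576 Galois extension with Galois group (Z/1292Z)^*. By CRT, (Z/1292Z)^* ≅ (Z/4Z)^* × (Z/17Z)^* × (Z/19Z)^*. Each prime-power unit group is (Z/4Z)^* ≅ Z/2Z; (Z/17Z)^* ≅ Z/16Z; (Z/19Z)^* ≅ Z/18Z. Hence Gal(Q(zeta_1292)/Q) ≅ Z/2Z × Z/16Z × Z/18Z.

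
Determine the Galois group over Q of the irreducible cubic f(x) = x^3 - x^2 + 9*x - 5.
Gal(K/Q) = S_3 (symmetric group of order 6)

Compute the discriminant of x^3 + (-1)*x^2 + (9)*x + (-5): Δ = -2720. Since Δ is not a rational square, the Galois group is not contained in A_3; it must be the full S_3 (irreducibility of the cubic rules out anything smaller).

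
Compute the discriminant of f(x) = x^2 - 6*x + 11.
Δ = -8

For a quadratic a x^2 + b x + c the discriminant is Δ = b^2 - 4ac = (-6)^2 - 4*(1)*(11) = 36 - (44) = -8.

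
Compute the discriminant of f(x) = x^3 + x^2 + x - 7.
Δ = -1424

For x^3 + a x^2 + b x + c the discriminant is Δ = 18 a b c - 4 a^3 c + a^2 b^2 - 4 b^3 - 27 c^2.
Plug a = 1, b = 1, c = -7:
  18*(1)*(1)*(-7) - 4*(1)^3*(-7) + (1)^2*(1)^2 - 4*(1)^3 - 27*(-7)^2
  = -126 + (28) + 1 + (-4) + (-1323)
  = -1424.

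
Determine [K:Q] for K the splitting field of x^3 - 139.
[K:Q] = 6

x^3 - 139 has one real root r = 139^(1/3) and two complex roots r*zeta_3, r*zeta_3^2 where zeta_3 = e^(2*pi*i/3). The splitting field is Q(r, zeta_3). [Q(r):Q] = 3 and [Q(zeta_3):Q] = 2 with gcd = 1, so [Q(r, zeta_3):Q] = 3 * 2 = 6.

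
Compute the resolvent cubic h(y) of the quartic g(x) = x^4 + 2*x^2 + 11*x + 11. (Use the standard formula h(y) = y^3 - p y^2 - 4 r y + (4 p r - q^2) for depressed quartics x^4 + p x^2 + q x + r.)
h(y) = y^3 - 2*y^2 - 44*y - 33

Identify coefficients: p = 2, q = 11, r = 11.
Plug into h(y) = y^3 - p y^2 - 4 r y + (4 p r - q^2):
  h(y) = y^3 - (2) y^2 - 4*(11) y + (4*(2)*(11) - (11)^2)
       = y^3 + (-2) y^2 + (-44) y + (-33).
Simplifying: h(y) = y^3 - 2*y^2 - 44*y - 33.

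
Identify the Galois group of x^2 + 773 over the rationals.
Gal(K/Q) = Z/2Z (cyclic of order 2)

x^2 + 773 is irreducible over Q since -773 is not a rational square. The splitting field Q(sqrt(-773)) has degree 2 over Q, and its unique nontrivial automorphism is sqrt(-773) ↦ -sqrt(-773). Hence Gal(Q(sqrt(-773))/Q) = Z/2Z.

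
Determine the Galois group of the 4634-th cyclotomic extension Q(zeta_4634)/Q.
|Gal(Q(zeta_4634)/Q)| = phi(4634) = 1980; group ≅ (Z/4634Z)^* ≅ Z/6Z × Z/330Z

The n-th cyclotomic polynomial Φ_4634(x) is the minimal polynomial of zeta_4634 over Q and has degree phi(4634) = 1980. So Q(zeta_4634) is a degree-1980 Galois extension with Galois group (Z/4634Z)^*. By CRT, (Z/4634Z)^* ≅ (Z/2Z)^* × (Z/7Z)^* × (Z/331Z)^*. Each prime-power unit group is (Z/2Z)^* ≅ trivial group (order 1); (Z/7Z)^* ≅ Z/6Z; (Z/331Z)^* ≅ Z/330Z. Hence Gal(Q(zeta_4634)/Q) ≅ Z/6Z × Z/330Z.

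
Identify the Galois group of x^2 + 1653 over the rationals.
Gal(K/Q) = Z/2Z (cyclic of order 2)

x^2 + 1653 is irreducible over Q since -1653 is not a rational square. The splitting field Q(sqrt(-1653)) has degree 2 over Q, and its unique nontrivial automorphism is sqrt(-1653) ↦ -sqrt(-1653). Hence Gal(Q(sqrt(-1653))/Q) = Z/2Z.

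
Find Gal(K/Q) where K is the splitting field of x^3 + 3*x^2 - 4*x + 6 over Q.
Gal(K/Q) = S_3 (symmetric group of order 6)

Compute the discriminant of x^3 + (3)*x^2 + (-4)*x + (6): Δ = -2516. Since Δ is not a rational square, the Galois group is not contained in A_3; it must be the full S_3 (irreducibility of the cubic rules out anything smaller).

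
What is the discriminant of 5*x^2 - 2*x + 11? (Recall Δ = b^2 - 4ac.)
Δ = -216

For a quadratic a x^2 + b x + c the discriminant is Δ = b^2 - 4ac = (-2)^2 - 4*(5)*(11) = 4 - (220) = -216.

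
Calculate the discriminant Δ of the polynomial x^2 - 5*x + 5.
Δ = 5

For a quadratic a x^2 + b x + c the discriminant is Δ = b^2 - 4ac = (-5)^2 - 4*(1)*(5) = 25 - (20) = 5.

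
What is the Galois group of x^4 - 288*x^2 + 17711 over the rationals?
Gal(K/Q) = V_4 (Klein four-group, Z/2Z × Z/2Z)

f factors as (x^2 - 199)(x^2 - 89), so the splitting field is K = Q(sqrt(199), sqrt(89)). The elements 199, 89, 17711 are all non-squares in Q, so sqrt(199) and sqrt(89) generate independent quadratic extensions. Thus [K:Q] = 4 and Gal(K/Q) is generated by the two order-2 automorphisms sqrt(199) ↦ -sqrt(199) and sqrt(89) ↦ -sqrt(89), giving V_4.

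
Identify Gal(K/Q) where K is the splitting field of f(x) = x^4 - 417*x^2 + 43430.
Gal(K/Q) = V_4 (Klein four-group, Z/2Z × Z/2Z)

f factors as (x^2 - 202)(x^2 - 215), so the splitting field is K = Q(sqrt(202), sqrt(215)). The elements 202, 215, 43430 are all non-squares in Q, so sqrt(202) and sqrt(215) generate independent quadratic extensions. Thus [K:Q] = 4 and Gal(K/Q) is generated by the two order-2 automorphisms sqrt(202) ↦ -sqrt(202) and sqrt(215) ↦ -sqrt(215), giving V_4.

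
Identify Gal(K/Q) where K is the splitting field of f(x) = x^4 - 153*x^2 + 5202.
Gal(K/Q) = V_4 (Klein four-group, Z/2Z × Z/2Z)

f factors as (x^2 - 102)(x^2 - 51), so the splitting field is K = Q(sqrt(102), sqrt(51)). The elements 102, 51, 5202 are all non-squares in Q, so sqrt(102) and sqrt(51) generate independent quadratic extensions. Thus [K:Q] = 4 and Gal(K/Q) is generated by the two order-2 automorphisms sqrt(102) ↦ -sqrt(102) and sqrt(51) ↦ -sqrt(51), giving V_4.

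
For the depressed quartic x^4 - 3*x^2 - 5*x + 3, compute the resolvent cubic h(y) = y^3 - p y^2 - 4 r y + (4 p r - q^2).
h(y) = y^3 + 3*y^2 - 12*y - 61

Identify coefficients: p = -3, q = -5, r = 3.
Plug into h(y) = y^3 - p y^2 - 4 r y + (4 p r - q^2):
  h(y) = y^3 - (-3) y^2 - 4*(3) y + (4*(-3)*(3) - (-5)^2)
       = y^3 + (3) y^2 + (-12) y + (-61).
Simplifying: h(y) = y^3 + 3*y^2 - 12*y - 61.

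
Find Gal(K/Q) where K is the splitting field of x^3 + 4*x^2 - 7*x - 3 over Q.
Gal(K/Q) = S_3 (symmetric group of order 6)

Compute the discriminant of x^3 + (4)*x^2 + (-7)*x + (-3): Δ = 4193. Since Δ is not a rational square, the Galois group is not contained in A_3; it must be the full S_3 (irreducibility of the cubic rules out anything smaller).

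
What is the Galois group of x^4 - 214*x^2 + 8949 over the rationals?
Gal(K/Q) = V_4 (Klein four-group, Z/2Z × Z/2Z)

f factors as (x^2 - 57)(x^2 - 157), so the splitting field is K = Q(sqrt(57), sqrt(157)). The elements 57, 157, 8949 are all non-squares in Q, so sqrt(57) and sqrt(157) generate independent quadratic extensions. Thus [K:Q] = 4 and Gal(K/Q) is generated by the two order-2 automorphisms sqrt(57) ↦ -sqrt(57) and sqrt(157) ↦ -sqrt(157), giving V_4.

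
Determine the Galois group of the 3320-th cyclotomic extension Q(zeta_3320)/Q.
|Gal(Q(zeta_3320)/Q)| = phi(3320) = 1312; group ≅ (Z/3320Z)^* ≅ Z/2Z × Z/2Z × Z/4Z × Z/82Z

The n-th cyclotomic polynomial Φ_3320(x) is the minimal polynomial of zeta_3320 over Q and has degree phi(3320) = 1312. So Q(zeta_3320) is a degree-1312 Galois extension with Galois group (Z/3320Z)^*. By CRT, (Z/3320Z)^* ≅ (Z/8Z)^* × (Z/5Z)^* × (Z/83Z)^*. Each prime-power unit group is (Z/8Z)^* ≅ Z/2Z × Z/2Z; (Z/5Z)^* ≅ Z/4Z; (Z/83Z)^* ≅ Z/82Z. Hence Gal(Q(zeta_3320)/Q) ≅ Z/2Z × Z/2Z × Z/4Z × Z/82Z.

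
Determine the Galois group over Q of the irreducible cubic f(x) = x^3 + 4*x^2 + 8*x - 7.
Gal(K/Q) = S_3 (symmetric group of order 6)

Compute the discriminant of x^3 + (4)*x^2 + (8)*x + (-7): Δ = -4587. Since Δ is not a rational square, the Galois group is not contained in A_3; it must be the full S_3 (irreducibility of the cubic rules out anything smaller).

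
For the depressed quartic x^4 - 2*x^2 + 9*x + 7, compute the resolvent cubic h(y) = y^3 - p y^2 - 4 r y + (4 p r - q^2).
h(y) = y^3 + 2*y^2 - 28*y - 137

Identify coefficients: p = -2, q = 9, r = 7.
Plug into h(y) = y^3 - p y^2 - 4 r y + (4 p r - q^2):
  h(y) = y^3 - (-2) y^2 - 4*(7) y + (4*(-2)*(7) - (9)^2)
       = y^3 + (2) y^2 + (-28) y + (-137).
Simplifying: h(y) = y^3 + 2*y^2 - 28*y - 137.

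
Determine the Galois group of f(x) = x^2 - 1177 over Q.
Gal(K/Q) = Z/2Z (cyclic of order 2)

x^2 - 1177 is irreducible over Q since 1177 is not a rational square. The splitting field Q(sqrt(1177)) has degree 2 over Q, and its unique nontrivial automorphism is sqrt(1177) ↦ -sqrt(1177). Hence Gal(Q(sqrt(1177))/Q) = Z/2Z.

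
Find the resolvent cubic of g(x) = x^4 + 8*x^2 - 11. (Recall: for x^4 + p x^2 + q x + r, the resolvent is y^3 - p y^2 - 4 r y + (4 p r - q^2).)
h(y) = y^3 - 8*y^2 + 44*y - 352

Identify coefficients: p = 8, q = 0, r = -11.
Plug into h(y) = y^3 - p y^2 - 4 r y + (4 p r - q^2):
  h(y) = y^3 - (8) y^2 - 4*(-11) y + (4*(8)*(-11) - (0)^2)
       = y^3 + (-8) y^2 + (44) y + (-352).
Simplifying: h(y) = y^3 - 8*y^2 + 44*y - 352.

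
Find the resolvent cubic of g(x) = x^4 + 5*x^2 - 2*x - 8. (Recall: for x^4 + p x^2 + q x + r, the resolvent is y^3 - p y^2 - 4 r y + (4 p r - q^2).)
h(y) = y^3 - 5*y^2 + 32*y - 164

Identify coefficients: p = 5, q = -2, r = -8.
Plug into h(y) = y^3 - p y^2 - 4 r y + (4 p r - q^2):
  h(y) = y^3 - (5) y^2 - 4*(-8) y + (4*(5)*(-8) - (-2)^2)
       = y^3 + (-5) y^2 + (32) y + (-164).
Simplifying: h(y) = y^3 - 5*y^2 + 32*y - 164.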